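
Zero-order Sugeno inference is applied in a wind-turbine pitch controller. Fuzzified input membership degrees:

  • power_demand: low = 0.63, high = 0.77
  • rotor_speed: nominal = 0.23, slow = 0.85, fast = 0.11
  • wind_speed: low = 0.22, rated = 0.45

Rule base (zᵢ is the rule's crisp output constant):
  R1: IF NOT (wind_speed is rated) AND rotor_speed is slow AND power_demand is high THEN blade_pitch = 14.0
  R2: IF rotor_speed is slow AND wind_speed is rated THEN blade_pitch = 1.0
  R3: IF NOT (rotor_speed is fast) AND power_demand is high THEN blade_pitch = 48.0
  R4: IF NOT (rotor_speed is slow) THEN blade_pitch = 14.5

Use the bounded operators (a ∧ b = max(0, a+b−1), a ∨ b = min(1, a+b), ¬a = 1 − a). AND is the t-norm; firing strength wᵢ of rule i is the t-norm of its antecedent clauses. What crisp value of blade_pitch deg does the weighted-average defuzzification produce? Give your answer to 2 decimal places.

28.54

R1 (z=14.0): ¬rated=1−0.45=0.55, slow=0.85, high=0.77; AND[max(0, a+b−1)] → w = 0.17
R2 (z=1.0): slow=0.85, rated=0.45; AND[max(0, a+b−1)] → w = 0.30
R3 (z=48.0): ¬fast=1−0.11=0.89, high=0.77; AND[max(0, a+b−1)] → w = 0.66
R4 (z=14.5): ¬slow=1−0.85=0.15 → w = 0.15
Weighted average = (0.17·14.0 + 0.30·1.0 + 0.66·48.0 + 0.15·14.5) / (0.17 + 0.30 + 0.66 + 0.15)
  = 36.5350 / 1.2800 = 28.54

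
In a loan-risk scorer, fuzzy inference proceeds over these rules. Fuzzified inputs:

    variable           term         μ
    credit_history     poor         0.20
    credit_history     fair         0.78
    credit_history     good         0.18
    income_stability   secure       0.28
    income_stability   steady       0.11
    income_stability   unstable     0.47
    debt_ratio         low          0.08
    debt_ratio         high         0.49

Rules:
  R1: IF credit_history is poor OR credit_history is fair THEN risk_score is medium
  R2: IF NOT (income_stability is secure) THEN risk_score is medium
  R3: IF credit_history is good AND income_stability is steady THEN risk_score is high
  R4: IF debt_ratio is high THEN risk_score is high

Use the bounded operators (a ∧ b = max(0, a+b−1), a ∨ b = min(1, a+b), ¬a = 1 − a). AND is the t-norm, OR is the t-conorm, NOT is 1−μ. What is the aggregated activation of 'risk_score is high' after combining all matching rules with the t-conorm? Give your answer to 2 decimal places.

0.49

R1: poor=0.20, fair=0.78; OR[min(1, a+b)] → w = 0.98
R2: ¬secure=1−0.28=0.72 → w = 0.72
R3: good=0.18, steady=0.11; AND[max(0, a+b−1)] → w = 0.00
R4: high=0.49 → w = 0.49
Rules with consequent 'high': {R3, R4} → strengths 0.00, 0.49
Aggregate via t-conorm [min(1, a+b)]: 0.49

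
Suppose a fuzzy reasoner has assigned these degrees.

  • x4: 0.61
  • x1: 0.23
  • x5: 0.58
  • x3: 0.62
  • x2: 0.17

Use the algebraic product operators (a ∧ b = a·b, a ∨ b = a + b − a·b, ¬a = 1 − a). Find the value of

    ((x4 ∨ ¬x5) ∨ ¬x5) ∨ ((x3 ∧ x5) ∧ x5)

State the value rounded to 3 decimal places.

¬x5 = 1 − 0.5800 = 0.4200
x4 ∨ ¬x5 = a + b − a·b on (0.6100, 0.4200) = 0.7738
¬x5 = 1 − 0.5800 = 0.4200
(x4 ∨ ¬x5) ∨ ¬x5 = a + b − a·b on (0.7738, 0.4200) = 0.8688
x3 ∧ x5 = a·b on (0.6200, 0.5800) = 0.3596
(x3 ∧ x5) ∧ x5 = a·b on (0.3596, 0.5800) = 0.2086
((x4 ∨ ¬x5) ∨ ¬x5) ∨ ((x3 ∧ x5) ∧ x5) = a + b − a·b on (0.8688, 0.2086) = 0.8962

0.896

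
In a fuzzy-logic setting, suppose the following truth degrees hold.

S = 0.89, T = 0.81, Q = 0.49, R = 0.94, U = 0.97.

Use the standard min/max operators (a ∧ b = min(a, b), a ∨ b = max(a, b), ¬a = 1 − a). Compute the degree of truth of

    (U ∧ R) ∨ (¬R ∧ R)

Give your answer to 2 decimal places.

0.94

U ∧ R = min(a, b) on (0.97, 0.94) = 0.94
¬R = 1 − 0.94 = 0.06
¬R ∧ R = min(a, b) on (0.06, 0.94) = 0.06
(U ∧ R) ∨ (¬R ∧ R) = max(a, b) on (0.94, 0.06) = 0.94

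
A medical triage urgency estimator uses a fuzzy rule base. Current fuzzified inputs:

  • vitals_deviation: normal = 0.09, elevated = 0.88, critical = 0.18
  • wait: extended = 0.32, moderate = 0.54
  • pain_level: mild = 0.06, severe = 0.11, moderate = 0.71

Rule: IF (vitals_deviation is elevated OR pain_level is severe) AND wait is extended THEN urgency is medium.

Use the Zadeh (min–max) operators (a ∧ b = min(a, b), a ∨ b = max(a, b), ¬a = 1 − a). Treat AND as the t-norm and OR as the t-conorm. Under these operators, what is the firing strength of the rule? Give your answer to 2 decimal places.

firing strength: (elevated=0.88 OR severe=0.11) = 0.88; AND[min(a, b)] with extended=0.32 → w = 0.32

0.32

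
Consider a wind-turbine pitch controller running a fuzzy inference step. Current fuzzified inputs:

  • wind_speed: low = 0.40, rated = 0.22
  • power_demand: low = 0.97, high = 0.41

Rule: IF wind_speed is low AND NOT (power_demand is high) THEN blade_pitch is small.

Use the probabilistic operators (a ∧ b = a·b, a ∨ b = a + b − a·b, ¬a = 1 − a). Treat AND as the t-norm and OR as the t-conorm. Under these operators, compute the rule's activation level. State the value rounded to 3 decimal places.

firing strength: low=0.40, ¬high=1−0.41=0.59; AND[a·b] → w = 0.2360

0.236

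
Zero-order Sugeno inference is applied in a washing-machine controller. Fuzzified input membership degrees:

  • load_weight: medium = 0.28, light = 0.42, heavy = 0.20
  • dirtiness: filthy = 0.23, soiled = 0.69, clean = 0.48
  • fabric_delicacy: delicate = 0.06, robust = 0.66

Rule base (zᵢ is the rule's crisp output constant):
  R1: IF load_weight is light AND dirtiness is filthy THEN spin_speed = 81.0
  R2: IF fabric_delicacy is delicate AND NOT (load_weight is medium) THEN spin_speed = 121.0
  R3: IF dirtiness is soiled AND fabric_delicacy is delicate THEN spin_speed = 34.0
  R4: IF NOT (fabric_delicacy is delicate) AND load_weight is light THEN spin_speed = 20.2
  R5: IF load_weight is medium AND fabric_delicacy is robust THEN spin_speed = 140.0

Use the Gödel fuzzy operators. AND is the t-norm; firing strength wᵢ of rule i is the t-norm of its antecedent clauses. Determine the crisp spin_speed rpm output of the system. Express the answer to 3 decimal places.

R1 (z=81.0): light=0.42, filthy=0.23; AND[min(a, b)] → w = 0.23
R2 (z=121.0): delicate=0.06, ¬medium=1−0.28=0.72; AND[min(a, b)] → w = 0.06
R3 (z=34.0): soiled=0.69, delicate=0.06; AND[min(a, b)] → w = 0.06
R4 (z=20.2): ¬delicate=1−0.06=0.94, light=0.42; AND[min(a, b)] → w = 0.42
R5 (z=140.0): medium=0.28, robust=0.66; AND[min(a, b)] → w = 0.28
Weighted average = (0.23·81.0 + 0.06·121.0 + 0.06·34.0 + 0.42·20.2 + 0.28·140.0) / (0.23 + 0.06 + 0.06 + 0.42 + 0.28)
  = 75.6140 / 1.0500 = 72.013

72.013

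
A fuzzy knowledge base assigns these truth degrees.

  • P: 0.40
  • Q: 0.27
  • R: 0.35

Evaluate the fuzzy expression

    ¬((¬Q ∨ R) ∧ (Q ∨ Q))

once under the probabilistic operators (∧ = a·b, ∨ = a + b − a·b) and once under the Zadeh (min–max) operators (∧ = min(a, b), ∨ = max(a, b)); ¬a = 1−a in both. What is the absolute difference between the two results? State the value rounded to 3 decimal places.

0.115

Under probabilistic:
  ¬Q = 1 − 0.2700 = 0.7300
  ¬Q ∨ R = a + b − a·b on (0.7300, 0.3500) = 0.8245
  Q ∨ Q = a + b − a·b on (0.2700, 0.2700) = 0.4671
  (¬Q ∨ R) ∧ (Q ∨ Q) = a·b on (0.8245, 0.4671) = 0.3851
  ¬((¬Q ∨ R) ∧ (Q ∨ Q)) = 1 − 0.3851 = 0.6149
  → value = 0.6149
Under Zadeh (min–max):
  ¬Q = 1 − 0.27 = 0.73
  ¬Q ∨ R = max(a, b) on (0.73, 0.35) = 0.73
  Q ∨ Q = max(a, b) on (0.27, 0.27) = 0.27
  (¬Q ∨ R) ∧ (Q ∨ Q) = min(a, b) on (0.73, 0.27) = 0.27
  ¬((¬Q ∨ R) ∧ (Q ∨ Q)) = 1 − 0.27 = 0.73
  → value = 0.7300
|0.6149 − 0.7300| = 0.115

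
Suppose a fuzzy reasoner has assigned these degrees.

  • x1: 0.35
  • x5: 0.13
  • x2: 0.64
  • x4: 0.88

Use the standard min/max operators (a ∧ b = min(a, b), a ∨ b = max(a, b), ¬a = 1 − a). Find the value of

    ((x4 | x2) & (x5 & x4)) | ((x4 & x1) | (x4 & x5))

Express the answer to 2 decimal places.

0.35

x4 | x2 = max(a, b) on (0.88, 0.64) = 0.88
x5 & x4 = min(a, b) on (0.13, 0.88) = 0.13
(x4 | x2) & (x5 & x4) = min(a, b) on (0.88, 0.13) = 0.13
x4 & x1 = min(a, b) on (0.88, 0.35) = 0.35
x4 & x5 = min(a, b) on (0.88, 0.13) = 0.13
(x4 & x1) | (x4 & x5) = max(a, b) on (0.35, 0.13) = 0.35
((x4 | x2) & (x5 & x4)) | ((x4 & x1) | (x4 & x5)) = max(a, b) on (0.13, 0.35) = 0.35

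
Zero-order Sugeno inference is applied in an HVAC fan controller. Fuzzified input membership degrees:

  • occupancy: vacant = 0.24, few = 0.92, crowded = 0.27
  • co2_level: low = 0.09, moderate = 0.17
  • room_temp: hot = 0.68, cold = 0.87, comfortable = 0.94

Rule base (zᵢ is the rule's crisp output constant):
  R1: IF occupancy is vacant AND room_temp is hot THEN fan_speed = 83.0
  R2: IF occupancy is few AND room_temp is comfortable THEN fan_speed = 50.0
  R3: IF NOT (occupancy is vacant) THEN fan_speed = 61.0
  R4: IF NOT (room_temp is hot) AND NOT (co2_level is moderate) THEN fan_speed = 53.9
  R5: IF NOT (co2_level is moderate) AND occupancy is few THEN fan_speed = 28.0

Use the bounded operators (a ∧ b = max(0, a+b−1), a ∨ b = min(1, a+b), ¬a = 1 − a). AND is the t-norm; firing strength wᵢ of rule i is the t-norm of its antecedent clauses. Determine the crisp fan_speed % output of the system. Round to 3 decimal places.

47.002

R1 (z=83.0): vacant=0.24, hot=0.68; AND[max(0, a+b−1)] → w = 0.00
R2 (z=50.0): few=0.92, comfortable=0.94; AND[max(0, a+b−1)] → w = 0.86
R3 (z=61.0): ¬vacant=1−0.24=0.76 → w = 0.76
R4 (z=53.9): ¬hot=1−0.68=0.32, ¬moderate=1−0.17=0.83; AND[max(0, a+b−1)] → w = 0.15
R5 (z=28.0): ¬moderate=1−0.17=0.83, few=0.92; AND[max(0, a+b−1)] → w = 0.75
Weighted average = (0.00·83.0 + 0.86·50.0 + 0.76·61.0 + 0.15·53.9 + 0.75·28.0) / (0.00 + 0.86 + 0.76 + 0.15 + 0.75)
  = 118.4450 / 2.5200 = 47.002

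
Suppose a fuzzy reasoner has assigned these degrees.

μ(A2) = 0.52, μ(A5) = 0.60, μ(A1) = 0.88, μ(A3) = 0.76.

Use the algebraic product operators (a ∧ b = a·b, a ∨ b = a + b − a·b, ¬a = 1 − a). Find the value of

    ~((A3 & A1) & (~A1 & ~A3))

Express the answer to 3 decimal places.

A3 & A1 = a·b on (0.7600, 0.8800) = 0.6688
~A1 = 1 − 0.8800 = 0.1200
~A3 = 1 − 0.7600 = 0.2400
~A1 & ~A3 = a·b on (0.1200, 0.2400) = 0.0288
(A3 & A1) & (~A1 & ~A3) = a·b on (0.6688, 0.0288) = 0.0193
~((A3 & A1) & (~A1 & ~A3)) = 1 − 0.0193 = 0.9807

0.981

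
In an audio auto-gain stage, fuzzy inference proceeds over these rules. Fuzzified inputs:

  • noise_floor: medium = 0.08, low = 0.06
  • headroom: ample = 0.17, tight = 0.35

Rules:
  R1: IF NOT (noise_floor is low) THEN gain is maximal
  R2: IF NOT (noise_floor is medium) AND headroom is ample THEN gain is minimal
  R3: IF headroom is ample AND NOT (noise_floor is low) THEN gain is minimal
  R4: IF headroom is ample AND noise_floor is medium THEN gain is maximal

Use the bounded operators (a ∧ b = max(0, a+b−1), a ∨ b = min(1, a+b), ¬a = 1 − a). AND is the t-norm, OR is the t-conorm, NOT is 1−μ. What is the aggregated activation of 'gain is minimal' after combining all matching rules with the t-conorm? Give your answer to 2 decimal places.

R1: ¬low=1−0.06=0.94 → w = 0.94
R2: ¬medium=1−0.08=0.92, ample=0.17; AND[max(0, a+b−1)] → w = 0.09
R3: ample=0.17, ¬low=1−0.06=0.94; AND[max(0, a+b−1)] → w = 0.11
R4: ample=0.17, medium=0.08; AND[max(0, a+b−1)] → w = 0.00
Rules with consequent 'minimal': {R2, R3} → strengths 0.09, 0.11
Aggregate via t-conorm [min(1, a+b)]: 0.20

0.20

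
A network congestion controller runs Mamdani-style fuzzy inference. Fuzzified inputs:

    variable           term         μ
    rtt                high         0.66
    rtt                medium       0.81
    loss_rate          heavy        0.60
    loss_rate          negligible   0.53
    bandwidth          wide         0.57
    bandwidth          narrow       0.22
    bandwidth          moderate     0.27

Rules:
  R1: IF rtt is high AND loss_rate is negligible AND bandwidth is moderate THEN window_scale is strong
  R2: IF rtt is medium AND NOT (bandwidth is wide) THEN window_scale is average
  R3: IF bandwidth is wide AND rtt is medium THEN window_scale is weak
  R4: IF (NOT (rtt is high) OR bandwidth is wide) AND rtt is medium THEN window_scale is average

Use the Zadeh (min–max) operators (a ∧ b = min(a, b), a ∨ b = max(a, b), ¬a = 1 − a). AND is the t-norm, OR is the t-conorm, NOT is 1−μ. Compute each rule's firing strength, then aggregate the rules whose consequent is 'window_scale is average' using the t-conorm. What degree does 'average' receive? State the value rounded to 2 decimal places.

R1: high=0.66, negligible=0.53, moderate=0.27; AND[min(a, b)] → w = 0.27
R2: medium=0.81, ¬wide=1−0.57=0.43; AND[min(a, b)] → w = 0.43
R3: wide=0.57, medium=0.81; AND[min(a, b)] → w = 0.57
R4: (¬high=1−0.66=0.34 OR wide=0.57) = 0.57; AND[min(a, b)] with medium=0.81 → w = 0.57
Rules with consequent 'average': {R2, R4} → strengths 0.43, 0.57
Aggregate via t-conorm [max(a, b)]: 0.57

0.57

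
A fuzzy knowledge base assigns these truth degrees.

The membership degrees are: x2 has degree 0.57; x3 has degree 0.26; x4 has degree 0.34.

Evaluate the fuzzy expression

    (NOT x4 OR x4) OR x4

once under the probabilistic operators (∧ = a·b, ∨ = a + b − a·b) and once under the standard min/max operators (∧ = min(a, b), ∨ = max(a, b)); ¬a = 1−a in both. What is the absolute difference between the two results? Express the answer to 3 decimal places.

0.192

Under probabilistic:
  NOT x4 = 1 − 0.3400 = 0.6600
  NOT x4 OR x4 = a + b − a·b on (0.6600, 0.3400) = 0.7756
  (NOT x4 OR x4) OR x4 = a + b − a·b on (0.7756, 0.3400) = 0.8519
  → value = 0.8519
Under standard min/max:
  NOT x4 = 1 − 0.34 = 0.66
  NOT x4 OR x4 = max(a, b) on (0.66, 0.34) = 0.66
  (NOT x4 OR x4) OR x4 = max(a, b) on (0.66, 0.34) = 0.66
  → value = 0.6600
|0.8519 − 0.6600| = 0.192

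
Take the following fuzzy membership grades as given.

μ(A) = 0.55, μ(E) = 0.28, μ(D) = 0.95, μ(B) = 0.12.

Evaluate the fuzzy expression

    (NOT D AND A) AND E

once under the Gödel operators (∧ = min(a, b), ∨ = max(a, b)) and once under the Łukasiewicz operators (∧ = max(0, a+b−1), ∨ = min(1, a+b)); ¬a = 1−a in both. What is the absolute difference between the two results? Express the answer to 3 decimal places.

Under Gödel:
  NOT D = 1 − 0.95 = 0.05
  NOT D AND A = min(a, b) on (0.05, 0.55) = 0.05
  (NOT D AND A) AND E = min(a, b) on (0.05, 0.28) = 0.05
  → value = 0.0500
Under Łukasiewicz:
  NOT D = 1 − 0.95 = 0.05
  NOT D AND A = max(0, a+b−1) on (0.05, 0.55) = 0.00
  (NOT D AND A) AND E = max(0, a+b−1) on (0.00, 0.28) = 0.00
  → value = 0.0000
|0.0500 − 0.0000| = 0.050

0.050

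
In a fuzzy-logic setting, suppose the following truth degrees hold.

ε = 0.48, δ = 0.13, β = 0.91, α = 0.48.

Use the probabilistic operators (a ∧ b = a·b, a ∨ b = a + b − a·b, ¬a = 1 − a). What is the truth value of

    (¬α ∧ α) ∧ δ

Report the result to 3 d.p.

¬α = 1 − 0.4800 = 0.5200
¬α ∧ α = a·b on (0.5200, 0.4800) = 0.2496
(¬α ∧ α) ∧ δ = a·b on (0.2496, 0.1300) = 0.0324

0.032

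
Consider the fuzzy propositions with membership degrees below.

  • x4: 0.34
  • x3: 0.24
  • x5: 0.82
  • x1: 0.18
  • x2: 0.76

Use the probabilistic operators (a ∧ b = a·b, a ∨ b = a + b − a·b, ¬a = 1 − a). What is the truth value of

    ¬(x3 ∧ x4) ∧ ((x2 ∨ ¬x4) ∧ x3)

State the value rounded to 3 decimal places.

x3 ∧ x4 = a·b on (0.2400, 0.3400) = 0.0816
¬(x3 ∧ x4) = 1 − 0.0816 = 0.9184
¬x4 = 1 − 0.3400 = 0.6600
x2 ∨ ¬x4 = a + b − a·b on (0.7600, 0.6600) = 0.9184
(x2 ∨ ¬x4) ∧ x3 = a·b on (0.9184, 0.2400) = 0.2204
¬(x3 ∧ x4) ∧ ((x2 ∨ ¬x4) ∧ x3) = a·b on (0.9184, 0.2204) = 0.2024

0.202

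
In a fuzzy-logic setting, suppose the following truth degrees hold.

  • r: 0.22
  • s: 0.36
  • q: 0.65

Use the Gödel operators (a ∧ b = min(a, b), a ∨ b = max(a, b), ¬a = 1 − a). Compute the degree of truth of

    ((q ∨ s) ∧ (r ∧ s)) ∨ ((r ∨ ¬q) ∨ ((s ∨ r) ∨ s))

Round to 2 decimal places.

0.36

q ∨ s = max(a, b) on (0.65, 0.36) = 0.65
r ∧ s = min(a, b) on (0.22, 0.36) = 0.22
(q ∨ s) ∧ (r ∧ s) = min(a, b) on (0.65, 0.22) = 0.22
¬q = 1 − 0.65 = 0.35
r ∨ ¬q = max(a, b) on (0.22, 0.35) = 0.35
s ∨ r = max(a, b) on (0.36, 0.22) = 0.36
(s ∨ r) ∨ s = max(a, b) on (0.36, 0.36) = 0.36
(r ∨ ¬q) ∨ ((s ∨ r) ∨ s) = max(a, b) on (0.35, 0.36) = 0.36
((q ∨ s) ∧ (r ∧ s)) ∨ ((r ∨ ¬q) ∨ ((s ∨ r) ∨ s)) = max(a, b) on (0.22, 0.36) = 0.36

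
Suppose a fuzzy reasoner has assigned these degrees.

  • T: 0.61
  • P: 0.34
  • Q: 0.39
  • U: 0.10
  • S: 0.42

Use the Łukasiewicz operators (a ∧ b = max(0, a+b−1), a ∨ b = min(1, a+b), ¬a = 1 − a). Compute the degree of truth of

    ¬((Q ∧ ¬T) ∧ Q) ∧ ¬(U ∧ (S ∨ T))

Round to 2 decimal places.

0.90

¬T = 1 − 0.61 = 0.39
Q ∧ ¬T = max(0, a+b−1) on (0.39, 0.39) = 0.00
(Q ∧ ¬T) ∧ Q = max(0, a+b−1) on (0.00, 0.39) = 0.00
¬((Q ∧ ¬T) ∧ Q) = 1 − 0.00 = 1.00
S ∨ T = min(1, a+b) on (0.42, 0.61) = 1.00
U ∧ (S ∨ T) = max(0, a+b−1) on (0.10, 1.00) = 0.10
¬(U ∧ (S ∨ T)) = 1 − 0.10 = 0.90
¬((Q ∧ ¬T) ∧ Q) ∧ ¬(U ∧ (S ∨ T)) = max(0, a+b−1) on (1.00, 0.90) = 0.90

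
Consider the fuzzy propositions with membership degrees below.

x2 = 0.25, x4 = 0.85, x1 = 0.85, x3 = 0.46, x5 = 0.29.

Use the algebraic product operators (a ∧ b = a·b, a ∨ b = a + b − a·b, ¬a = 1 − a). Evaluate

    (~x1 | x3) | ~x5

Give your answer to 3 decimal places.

0.867

~x1 = 1 − 0.8500 = 0.1500
~x1 | x3 = a + b − a·b on (0.1500, 0.4600) = 0.5410
~x5 = 1 − 0.2900 = 0.7100
(~x1 | x3) | ~x5 = a + b − a·b on (0.5410, 0.7100) = 0.8669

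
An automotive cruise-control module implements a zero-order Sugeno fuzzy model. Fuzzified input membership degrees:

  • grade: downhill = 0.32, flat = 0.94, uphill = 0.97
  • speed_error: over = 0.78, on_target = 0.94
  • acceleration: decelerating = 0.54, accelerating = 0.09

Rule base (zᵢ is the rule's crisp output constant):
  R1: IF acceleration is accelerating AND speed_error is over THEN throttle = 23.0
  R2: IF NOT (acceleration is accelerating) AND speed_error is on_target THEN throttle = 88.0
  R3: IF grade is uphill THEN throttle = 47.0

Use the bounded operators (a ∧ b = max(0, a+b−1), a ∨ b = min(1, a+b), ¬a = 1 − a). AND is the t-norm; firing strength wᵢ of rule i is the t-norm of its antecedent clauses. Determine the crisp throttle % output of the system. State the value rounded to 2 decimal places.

66.15

R1 (z=23.0): accelerating=0.09, over=0.78; AND[max(0, a+b−1)] → w = 0.00
R2 (z=88.0): ¬accelerating=1−0.09=0.91, on_target=0.94; AND[max(0, a+b−1)] → w = 0.85
R3 (z=47.0): uphill=0.97 → w = 0.97
Weighted average = (0.00·23.0 + 0.85·88.0 + 0.97·47.0) / (0.00 + 0.85 + 0.97)
  = 120.3900 / 1.8200 = 66.15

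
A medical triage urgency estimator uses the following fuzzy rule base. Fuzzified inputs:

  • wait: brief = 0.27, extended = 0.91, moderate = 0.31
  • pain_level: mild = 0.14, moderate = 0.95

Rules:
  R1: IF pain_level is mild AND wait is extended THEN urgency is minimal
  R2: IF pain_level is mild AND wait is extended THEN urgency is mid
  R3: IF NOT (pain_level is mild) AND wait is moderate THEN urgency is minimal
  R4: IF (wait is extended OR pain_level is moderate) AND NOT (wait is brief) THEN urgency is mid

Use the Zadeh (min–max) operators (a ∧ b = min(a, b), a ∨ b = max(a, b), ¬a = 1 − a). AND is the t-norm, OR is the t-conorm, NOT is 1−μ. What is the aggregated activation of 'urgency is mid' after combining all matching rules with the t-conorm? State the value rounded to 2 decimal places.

0.73

R1: mild=0.14, extended=0.91; AND[min(a, b)] → w = 0.14
R2: mild=0.14, extended=0.91; AND[min(a, b)] → w = 0.14
R3: ¬mild=1−0.14=0.86, moderate=0.31; AND[min(a, b)] → w = 0.31
R4: (extended=0.91 OR moderate=0.95) = 0.95; AND[min(a, b)] with ¬brief=1−0.27=0.73 → w = 0.73
Rules with consequent 'mid': {R2, R4} → strengths 0.14, 0.73
Aggregate via t-conorm [max(a, b)]: 0.73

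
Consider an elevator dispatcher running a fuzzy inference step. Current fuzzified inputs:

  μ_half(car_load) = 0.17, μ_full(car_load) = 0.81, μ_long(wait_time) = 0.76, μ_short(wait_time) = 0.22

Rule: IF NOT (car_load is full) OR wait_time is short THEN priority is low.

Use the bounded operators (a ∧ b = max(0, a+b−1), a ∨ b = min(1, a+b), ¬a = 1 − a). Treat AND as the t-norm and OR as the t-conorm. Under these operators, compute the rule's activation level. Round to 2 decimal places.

firing strength: ¬full=1−0.81=0.19, short=0.22; OR[min(1, a+b)] → w = 0.41

0.41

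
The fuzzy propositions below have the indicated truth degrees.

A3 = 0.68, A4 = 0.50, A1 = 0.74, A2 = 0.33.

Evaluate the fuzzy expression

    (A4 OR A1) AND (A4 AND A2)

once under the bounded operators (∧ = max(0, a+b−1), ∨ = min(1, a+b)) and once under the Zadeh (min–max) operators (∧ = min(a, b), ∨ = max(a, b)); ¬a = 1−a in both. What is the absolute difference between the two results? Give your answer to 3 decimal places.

0.330

Under bounded:
  A4 OR A1 = min(1, a+b) on (0.50, 0.74) = 1.00
  A4 AND A2 = max(0, a+b−1) on (0.50, 0.33) = 0.00
  (A4 OR A1) AND (A4 AND A2) = max(0, a+b−1) on (1.00, 0.00) = 0.00
  → value = 0.0000
Under Zadeh (min–max):
  A4 OR A1 = max(a, b) on (0.50, 0.74) = 0.74
  A4 AND A2 = min(a, b) on (0.50, 0.33) = 0.33
  (A4 OR A1) AND (A4 AND A2) = min(a, b) on (0.74, 0.33) = 0.33
  → value = 0.3300
|0.0000 − 0.3300| = 0.330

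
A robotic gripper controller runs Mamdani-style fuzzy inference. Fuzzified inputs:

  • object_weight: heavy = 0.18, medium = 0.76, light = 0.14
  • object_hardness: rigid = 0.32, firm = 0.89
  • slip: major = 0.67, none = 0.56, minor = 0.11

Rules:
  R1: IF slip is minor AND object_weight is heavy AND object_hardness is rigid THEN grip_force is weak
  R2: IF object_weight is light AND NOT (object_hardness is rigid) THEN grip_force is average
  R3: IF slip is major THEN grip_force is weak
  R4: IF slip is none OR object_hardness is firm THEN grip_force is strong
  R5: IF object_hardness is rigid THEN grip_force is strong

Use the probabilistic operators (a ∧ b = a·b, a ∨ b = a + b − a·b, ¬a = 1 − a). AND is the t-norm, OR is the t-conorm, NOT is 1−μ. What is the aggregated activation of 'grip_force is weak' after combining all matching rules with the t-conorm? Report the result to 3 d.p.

R1: minor=0.11, heavy=0.18, rigid=0.32; AND[a·b] → w = 0.0063
R2: light=0.14, ¬rigid=1−0.32=0.68; AND[a·b] → w = 0.0952
R3: major=0.67 → w = 0.6700
R4: none=0.56, firm=0.89; OR[a + b − a·b] → w = 0.9516
R5: rigid=0.32 → w = 0.3200
Rules with consequent 'weak': {R1, R3} → strengths 0.0063, 0.6700
Aggregate via t-conorm [a + b − a·b]: 0.6721

0.672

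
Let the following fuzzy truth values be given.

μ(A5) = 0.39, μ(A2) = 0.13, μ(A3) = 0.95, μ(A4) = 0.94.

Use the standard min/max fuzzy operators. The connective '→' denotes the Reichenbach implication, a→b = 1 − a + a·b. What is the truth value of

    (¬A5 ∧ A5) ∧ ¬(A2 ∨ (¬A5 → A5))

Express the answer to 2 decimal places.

0.37

¬A5 = 1 − 0.39 = 0.61
¬A5 ∧ A5 = min(a, b) on (0.61, 0.39) = 0.39
¬A5 = 1 − 0.39 = 0.61
¬A5 → A5  [Reichenbach: 1 − a + a·b] with a=0.61, b=0.39 → 0.63
A2 ∨ (¬A5 → A5) = max(a, b) on (0.13, 0.63) = 0.63
¬(A2 ∨ (¬A5 → A5)) = 1 − 0.63 = 0.37
(¬A5 ∧ A5) ∧ ¬(A2 ∨ (¬A5 → A5)) = min(a, b) on (0.39, 0.37) = 0.37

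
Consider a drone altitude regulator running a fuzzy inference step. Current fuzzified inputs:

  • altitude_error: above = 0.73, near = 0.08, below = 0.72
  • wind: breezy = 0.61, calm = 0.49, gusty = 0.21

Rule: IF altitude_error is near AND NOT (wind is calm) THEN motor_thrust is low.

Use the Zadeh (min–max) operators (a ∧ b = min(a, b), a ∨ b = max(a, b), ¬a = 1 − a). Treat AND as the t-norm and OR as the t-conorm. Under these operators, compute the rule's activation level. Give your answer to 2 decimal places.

firing strength: near=0.08, ¬calm=1−0.49=0.51; AND[min(a, b)] → w = 0.08

0.08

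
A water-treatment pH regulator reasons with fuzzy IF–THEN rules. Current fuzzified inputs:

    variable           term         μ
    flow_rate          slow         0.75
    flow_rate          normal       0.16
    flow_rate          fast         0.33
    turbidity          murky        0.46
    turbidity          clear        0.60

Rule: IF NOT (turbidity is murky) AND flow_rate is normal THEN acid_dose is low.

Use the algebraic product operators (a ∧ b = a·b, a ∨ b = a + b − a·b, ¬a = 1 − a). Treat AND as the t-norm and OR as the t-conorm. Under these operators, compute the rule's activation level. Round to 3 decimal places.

0.086

firing strength: ¬murky=1−0.46=0.54, normal=0.16; AND[a·b] → w = 0.0864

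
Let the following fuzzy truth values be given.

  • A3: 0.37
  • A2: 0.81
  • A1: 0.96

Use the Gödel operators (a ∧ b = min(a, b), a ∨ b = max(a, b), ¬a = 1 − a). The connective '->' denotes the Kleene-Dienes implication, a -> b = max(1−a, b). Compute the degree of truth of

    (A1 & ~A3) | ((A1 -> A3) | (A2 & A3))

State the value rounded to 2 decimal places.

0.63

~A3 = 1 − 0.37 = 0.63
A1 & ~A3 = min(a, b) on (0.96, 0.63) = 0.63
A1 -> A3  [Kleene-Dienes: max(1−a, b)] with a=0.96, b=0.37 → 0.37
A2 & A3 = min(a, b) on (0.81, 0.37) = 0.37
(A1 -> A3) | (A2 & A3) = max(a, b) on (0.37, 0.37) = 0.37
(A1 & ~A3) | ((A1 -> A3) | (A2 & A3)) = max(a, b) on (0.63, 0.37) = 0.63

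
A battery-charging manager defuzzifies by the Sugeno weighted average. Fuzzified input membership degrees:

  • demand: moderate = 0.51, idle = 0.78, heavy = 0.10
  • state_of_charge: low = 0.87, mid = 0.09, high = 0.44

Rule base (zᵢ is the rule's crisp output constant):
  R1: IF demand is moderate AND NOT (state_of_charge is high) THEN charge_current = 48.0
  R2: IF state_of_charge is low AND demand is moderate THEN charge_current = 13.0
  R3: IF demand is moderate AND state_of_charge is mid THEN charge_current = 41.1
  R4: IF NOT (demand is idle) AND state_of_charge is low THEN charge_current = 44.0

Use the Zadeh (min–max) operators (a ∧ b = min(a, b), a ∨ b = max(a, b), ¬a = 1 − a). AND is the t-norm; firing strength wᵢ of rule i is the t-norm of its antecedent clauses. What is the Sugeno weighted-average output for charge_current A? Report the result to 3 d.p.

33.450

R1 (z=48.0): moderate=0.51, ¬high=1−0.44=0.56; AND[min(a, b)] → w = 0.51
R2 (z=13.0): low=0.87, moderate=0.51; AND[min(a, b)] → w = 0.51
R3 (z=41.1): moderate=0.51, mid=0.09; AND[min(a, b)] → w = 0.09
R4 (z=44.0): ¬idle=1−0.78=0.22, low=0.87; AND[min(a, b)] → w = 0.22
Weighted average = (0.51·48.0 + 0.51·13.0 + 0.09·41.1 + 0.22·44.0) / (0.51 + 0.51 + 0.09 + 0.22)
  = 44.4890 / 1.3300 = 33.450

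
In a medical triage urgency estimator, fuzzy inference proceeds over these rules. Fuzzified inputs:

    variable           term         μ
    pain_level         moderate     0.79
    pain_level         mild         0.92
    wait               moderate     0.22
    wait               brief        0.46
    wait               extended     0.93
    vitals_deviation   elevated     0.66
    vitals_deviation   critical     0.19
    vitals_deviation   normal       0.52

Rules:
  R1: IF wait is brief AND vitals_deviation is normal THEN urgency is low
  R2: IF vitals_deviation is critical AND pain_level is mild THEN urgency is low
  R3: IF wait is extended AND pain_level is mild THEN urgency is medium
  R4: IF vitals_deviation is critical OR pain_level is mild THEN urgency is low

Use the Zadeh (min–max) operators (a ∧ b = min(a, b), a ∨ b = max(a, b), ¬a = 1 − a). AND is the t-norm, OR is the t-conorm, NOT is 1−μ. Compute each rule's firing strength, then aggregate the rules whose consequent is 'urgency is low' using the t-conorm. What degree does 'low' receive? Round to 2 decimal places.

0.92

R1: brief=0.46, normal=0.52; AND[min(a, b)] → w = 0.46
R2: critical=0.19, mild=0.92; AND[min(a, b)] → w = 0.19
R3: extended=0.93, mild=0.92; AND[min(a, b)] → w = 0.92
R4: critical=0.19, mild=0.92; OR[max(a, b)] → w = 0.92
Rules with consequent 'low': {R1, R2, R4} → strengths 0.46, 0.19, 0.92
Aggregate via t-conorm [max(a, b)]: 0.92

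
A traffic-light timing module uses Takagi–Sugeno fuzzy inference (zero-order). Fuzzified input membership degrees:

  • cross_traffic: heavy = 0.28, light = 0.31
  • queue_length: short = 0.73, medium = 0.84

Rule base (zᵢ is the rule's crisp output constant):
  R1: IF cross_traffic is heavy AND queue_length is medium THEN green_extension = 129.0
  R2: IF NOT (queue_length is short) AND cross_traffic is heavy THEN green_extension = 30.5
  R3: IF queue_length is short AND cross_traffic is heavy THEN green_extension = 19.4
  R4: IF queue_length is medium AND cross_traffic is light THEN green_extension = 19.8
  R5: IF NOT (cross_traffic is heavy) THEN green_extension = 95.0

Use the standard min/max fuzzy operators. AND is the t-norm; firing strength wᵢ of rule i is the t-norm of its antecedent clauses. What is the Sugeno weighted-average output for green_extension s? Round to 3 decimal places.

66.841

R1 (z=129.0): heavy=0.28, medium=0.84; AND[min(a, b)] → w = 0.28
R2 (z=30.5): ¬short=1−0.73=0.27, heavy=0.28; AND[min(a, b)] → w = 0.27
R3 (z=19.4): short=0.73, heavy=0.28; AND[min(a, b)] → w = 0.28
R4 (z=19.8): medium=0.84, light=0.31; AND[min(a, b)] → w = 0.31
R5 (z=95.0): ¬heavy=1−0.28=0.72 → w = 0.72
Weighted average = (0.28·129.0 + 0.27·30.5 + 0.28·19.4 + 0.31·19.8 + 0.72·95.0) / (0.28 + 0.27 + 0.28 + 0.31 + 0.72)
  = 124.3250 / 1.8600 = 66.841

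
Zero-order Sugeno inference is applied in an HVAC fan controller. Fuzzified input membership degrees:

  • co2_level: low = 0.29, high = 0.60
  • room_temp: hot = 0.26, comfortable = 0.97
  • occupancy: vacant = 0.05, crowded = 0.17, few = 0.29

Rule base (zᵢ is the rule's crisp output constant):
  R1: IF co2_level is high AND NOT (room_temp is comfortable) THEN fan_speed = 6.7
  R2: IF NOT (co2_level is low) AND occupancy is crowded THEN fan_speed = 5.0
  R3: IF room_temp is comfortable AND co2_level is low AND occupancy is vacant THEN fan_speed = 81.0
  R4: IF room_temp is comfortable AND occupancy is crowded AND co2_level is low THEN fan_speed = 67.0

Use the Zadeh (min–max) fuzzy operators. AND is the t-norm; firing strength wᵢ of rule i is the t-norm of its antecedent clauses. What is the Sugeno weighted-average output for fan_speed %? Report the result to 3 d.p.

R1 (z=6.7): high=0.60, ¬comfortable=1−0.97=0.03; AND[min(a, b)] → w = 0.03
R2 (z=5.0): ¬low=1−0.29=0.71, crowded=0.17; AND[min(a, b)] → w = 0.17
R3 (z=81.0): comfortable=0.97, low=0.29, vacant=0.05; AND[min(a, b)] → w = 0.05
R4 (z=67.0): comfortable=0.97, crowded=0.17, low=0.29; AND[min(a, b)] → w = 0.17
Weighted average = (0.03·6.7 + 0.17·5.0 + 0.05·81.0 + 0.17·67.0) / (0.03 + 0.17 + 0.05 + 0.17)
  = 16.4910 / 0.4200 = 39.264

39.264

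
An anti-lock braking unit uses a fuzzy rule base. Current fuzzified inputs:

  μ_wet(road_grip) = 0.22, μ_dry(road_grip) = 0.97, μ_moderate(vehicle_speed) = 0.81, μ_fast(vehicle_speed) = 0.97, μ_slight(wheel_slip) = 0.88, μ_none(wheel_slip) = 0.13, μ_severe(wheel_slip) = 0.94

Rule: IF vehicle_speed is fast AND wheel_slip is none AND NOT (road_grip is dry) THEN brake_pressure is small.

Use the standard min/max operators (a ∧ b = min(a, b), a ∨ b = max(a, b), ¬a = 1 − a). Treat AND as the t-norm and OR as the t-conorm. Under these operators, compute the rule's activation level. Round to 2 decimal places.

0.03

firing strength: fast=0.97, none=0.13, ¬dry=1−0.97=0.03; AND[min(a, b)] → w = 0.03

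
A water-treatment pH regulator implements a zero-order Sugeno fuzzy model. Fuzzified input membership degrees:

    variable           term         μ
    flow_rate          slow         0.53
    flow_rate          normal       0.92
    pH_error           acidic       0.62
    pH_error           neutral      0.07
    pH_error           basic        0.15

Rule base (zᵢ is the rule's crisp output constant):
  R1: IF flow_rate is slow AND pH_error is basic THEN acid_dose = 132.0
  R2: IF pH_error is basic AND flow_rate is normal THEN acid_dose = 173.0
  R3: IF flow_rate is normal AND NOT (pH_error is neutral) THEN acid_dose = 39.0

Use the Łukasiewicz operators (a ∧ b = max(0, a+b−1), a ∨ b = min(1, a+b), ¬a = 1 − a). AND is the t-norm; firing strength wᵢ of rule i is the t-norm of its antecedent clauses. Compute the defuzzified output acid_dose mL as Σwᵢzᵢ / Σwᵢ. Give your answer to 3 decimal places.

R1 (z=132.0): slow=0.53, basic=0.15; AND[max(0, a+b−1)] → w = 0.00
R2 (z=173.0): basic=0.15, normal=0.92; AND[max(0, a+b−1)] → w = 0.07
R3 (z=39.0): normal=0.92, ¬neutral=1−0.07=0.93; AND[max(0, a+b−1)] → w = 0.85
Weighted average = (0.00·132.0 + 0.07·173.0 + 0.85·39.0) / (0.00 + 0.07 + 0.85)
  = 45.2600 / 0.9200 = 49.196

49.196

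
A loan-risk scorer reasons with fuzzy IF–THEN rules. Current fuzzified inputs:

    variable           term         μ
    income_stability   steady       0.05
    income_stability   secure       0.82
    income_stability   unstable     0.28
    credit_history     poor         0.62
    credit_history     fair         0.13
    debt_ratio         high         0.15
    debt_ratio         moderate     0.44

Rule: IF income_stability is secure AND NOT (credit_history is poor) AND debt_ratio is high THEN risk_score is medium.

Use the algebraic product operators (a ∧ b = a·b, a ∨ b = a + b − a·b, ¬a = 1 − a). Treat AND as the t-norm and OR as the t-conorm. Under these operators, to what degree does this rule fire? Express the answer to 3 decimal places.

0.047

firing strength: secure=0.82, ¬poor=1−0.62=0.38, high=0.15; AND[a·b] → w = 0.0467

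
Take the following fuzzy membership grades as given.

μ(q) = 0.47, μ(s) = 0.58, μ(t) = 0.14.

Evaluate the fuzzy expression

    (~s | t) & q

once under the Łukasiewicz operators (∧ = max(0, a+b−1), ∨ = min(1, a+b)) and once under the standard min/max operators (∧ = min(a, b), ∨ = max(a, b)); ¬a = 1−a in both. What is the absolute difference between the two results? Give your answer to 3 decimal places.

Under Łukasiewicz:
  ~s = 1 − 0.58 = 0.42
  ~s | t = min(1, a+b) on (0.42, 0.14) = 0.56
  (~s | t) & q = max(0, a+b−1) on (0.56, 0.47) = 0.03
  → value = 0.0300
Under standard min/max:
  ~s = 1 − 0.58 = 0.42
  ~s | t = max(a, b) on (0.42, 0.14) = 0.42
  (~s | t) & q = min(a, b) on (0.42, 0.47) = 0.42
  → value = 0.4200
|0.0300 − 0.4200| = 0.390

0.390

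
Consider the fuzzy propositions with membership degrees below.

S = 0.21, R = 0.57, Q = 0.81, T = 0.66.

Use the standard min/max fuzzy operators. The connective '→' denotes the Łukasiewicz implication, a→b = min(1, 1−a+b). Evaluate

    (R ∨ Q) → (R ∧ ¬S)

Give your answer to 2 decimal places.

0.76

R ∨ Q = max(a, b) on (0.57, 0.81) = 0.81
¬S = 1 − 0.21 = 0.79
R ∧ ¬S = min(a, b) on (0.57, 0.79) = 0.57
(R ∨ Q) → (R ∧ ¬S)  [Łukasiewicz: min(1, 1−a+b)] with a=0.81, b=0.57 → 0.76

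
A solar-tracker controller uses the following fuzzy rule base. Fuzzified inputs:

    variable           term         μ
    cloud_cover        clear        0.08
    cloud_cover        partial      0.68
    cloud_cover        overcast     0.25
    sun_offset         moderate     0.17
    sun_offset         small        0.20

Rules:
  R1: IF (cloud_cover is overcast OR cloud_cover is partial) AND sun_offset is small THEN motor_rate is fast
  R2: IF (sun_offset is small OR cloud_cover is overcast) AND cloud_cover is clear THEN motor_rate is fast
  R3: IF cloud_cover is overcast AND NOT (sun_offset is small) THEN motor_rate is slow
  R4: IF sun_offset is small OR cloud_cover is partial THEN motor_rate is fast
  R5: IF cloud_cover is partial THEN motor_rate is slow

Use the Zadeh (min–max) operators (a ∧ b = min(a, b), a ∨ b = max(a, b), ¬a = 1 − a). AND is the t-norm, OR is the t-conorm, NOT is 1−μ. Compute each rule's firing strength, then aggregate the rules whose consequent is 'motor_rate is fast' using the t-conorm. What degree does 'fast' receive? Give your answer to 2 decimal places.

0.68

R1: (overcast=0.25 OR partial=0.68) = 0.68; AND[min(a, b)] with small=0.20 → w = 0.20
R2: (small=0.20 OR overcast=0.25) = 0.25; AND[min(a, b)] with clear=0.08 → w = 0.08
R3: overcast=0.25, ¬small=1−0.20=0.80; AND[min(a, b)] → w = 0.25
R4: small=0.20, partial=0.68; OR[max(a, b)] → w = 0.68
R5: partial=0.68 → w = 0.68
Rules with consequent 'fast': {R1, R2, R4} → strengths 0.20, 0.08, 0.68
Aggregate via t-conorm [max(a, b)]: 0.68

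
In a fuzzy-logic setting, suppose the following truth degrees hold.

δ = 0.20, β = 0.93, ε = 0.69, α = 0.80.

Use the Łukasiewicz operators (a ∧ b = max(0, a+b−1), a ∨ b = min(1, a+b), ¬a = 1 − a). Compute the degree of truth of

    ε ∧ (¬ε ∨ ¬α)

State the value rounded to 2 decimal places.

¬ε = 1 − 0.69 = 0.31
¬α = 1 − 0.80 = 0.20
¬ε ∨ ¬α = min(1, a+b) on (0.31, 0.20) = 0.51
ε ∧ (¬ε ∨ ¬α) = max(0, a+b−1) on (0.69, 0.51) = 0.20

0.20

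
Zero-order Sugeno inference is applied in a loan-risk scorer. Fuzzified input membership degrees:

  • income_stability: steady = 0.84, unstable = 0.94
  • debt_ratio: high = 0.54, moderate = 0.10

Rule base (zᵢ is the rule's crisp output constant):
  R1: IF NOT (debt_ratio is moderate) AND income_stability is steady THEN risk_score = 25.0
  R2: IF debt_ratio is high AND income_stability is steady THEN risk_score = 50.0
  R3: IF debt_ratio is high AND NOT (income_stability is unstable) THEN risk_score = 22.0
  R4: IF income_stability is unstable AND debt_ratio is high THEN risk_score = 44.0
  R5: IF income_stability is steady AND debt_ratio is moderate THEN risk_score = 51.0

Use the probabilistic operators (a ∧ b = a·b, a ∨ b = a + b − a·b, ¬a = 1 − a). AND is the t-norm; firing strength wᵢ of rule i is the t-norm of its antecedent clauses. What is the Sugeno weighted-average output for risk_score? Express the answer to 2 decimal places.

37.58

R1 (z=25.0): ¬moderate=1−0.10=0.90, steady=0.84; AND[a·b] → w = 0.7560
R2 (z=50.0): high=0.54, steady=0.84; AND[a·b] → w = 0.4536
R3 (z=22.0): high=0.54, ¬unstable=1−0.94=0.06; AND[a·b] → w = 0.0324
R4 (z=44.0): unstable=0.94, high=0.54; AND[a·b] → w = 0.5076
R5 (z=51.0): steady=0.84, moderate=0.10; AND[a·b] → w = 0.0840
Weighted average = (0.7560·25.0 + 0.4536·50.0 + 0.0324·22.0 + 0.5076·44.0 + 0.0840·51.0) / (0.7560 + 0.4536 + 0.0324 + 0.5076 + 0.0840)
  = 68.9112 / 1.8336 = 37.58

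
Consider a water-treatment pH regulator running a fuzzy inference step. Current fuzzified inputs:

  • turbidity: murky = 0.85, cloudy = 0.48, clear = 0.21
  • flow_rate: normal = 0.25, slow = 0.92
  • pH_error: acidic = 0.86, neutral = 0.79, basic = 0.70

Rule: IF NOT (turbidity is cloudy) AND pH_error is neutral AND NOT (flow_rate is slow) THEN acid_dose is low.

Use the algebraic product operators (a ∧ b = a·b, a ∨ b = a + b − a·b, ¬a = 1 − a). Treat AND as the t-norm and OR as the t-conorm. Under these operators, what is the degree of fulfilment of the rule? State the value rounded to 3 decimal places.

0.033

firing strength: ¬cloudy=1−0.48=0.52, neutral=0.79, ¬slow=1−0.92=0.08; AND[a·b] → w = 0.0329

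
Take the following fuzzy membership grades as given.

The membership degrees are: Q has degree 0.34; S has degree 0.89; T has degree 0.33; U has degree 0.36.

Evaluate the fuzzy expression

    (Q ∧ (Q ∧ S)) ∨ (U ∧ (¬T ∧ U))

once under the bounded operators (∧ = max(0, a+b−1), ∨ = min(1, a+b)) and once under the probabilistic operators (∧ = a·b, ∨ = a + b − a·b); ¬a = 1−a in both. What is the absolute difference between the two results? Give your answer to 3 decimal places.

Under bounded:
  Q ∧ S = max(0, a+b−1) on (0.34, 0.89) = 0.23
  Q ∧ (Q ∧ S) = max(0, a+b−1) on (0.34, 0.23) = 0.00
  ¬T = 1 − 0.33 = 0.67
  ¬T ∧ U = max(0, a+b−1) on (0.67, 0.36) = 0.03
  U ∧ (¬T ∧ U) = max(0, a+b−1) on (0.36, 0.03) = 0.00
  (Q ∧ (Q ∧ S)) ∨ (U ∧ (¬T ∧ U)) = min(1, a+b) on (0.00, 0.00) = 0.00
  → value = 0.0000
Under probabilistic:
  Q ∧ S = a·b on (0.3400, 0.8900) = 0.3026
  Q ∧ (Q ∧ S) = a·b on (0.3400, 0.3026) = 0.1029
  ¬T = 1 − 0.3300 = 0.6700
  ¬T ∧ U = a·b on (0.6700, 0.3600) = 0.2412
  U ∧ (¬T ∧ U) = a·b on (0.3600, 0.2412) = 0.0868
  (Q ∧ (Q ∧ S)) ∨ (U ∧ (¬T ∧ U)) = a + b − a·b on (0.1029, 0.0868) = 0.1808
  → value = 0.1808
|0.0000 − 0.1808| = 0.181

0.181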